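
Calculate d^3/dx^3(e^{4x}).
64 e^{4 x}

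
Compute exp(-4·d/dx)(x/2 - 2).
\frac{x}{2} - 4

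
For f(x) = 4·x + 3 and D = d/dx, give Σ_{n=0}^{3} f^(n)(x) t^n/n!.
4 t + 4 x + 3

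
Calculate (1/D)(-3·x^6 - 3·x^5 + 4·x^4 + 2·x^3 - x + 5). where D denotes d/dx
- \frac{3 x^{7}}{7} - \frac{x^{6}}{2} + \frac{4 x^{5}}{5} + \frac{x^{4}}{2} - \frac{x^{2}}{2} + 5 x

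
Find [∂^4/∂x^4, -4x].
-16\frac{d^{3}}{dx^{3}}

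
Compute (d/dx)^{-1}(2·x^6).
\frac{2 x^{7}}{7}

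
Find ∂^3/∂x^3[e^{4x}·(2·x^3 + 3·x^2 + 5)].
\left(128 x^{3} + 480 x^{2} + 432 x + 404\right) e^{4 x}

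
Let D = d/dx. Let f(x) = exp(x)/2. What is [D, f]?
\frac{e^{x}}{2}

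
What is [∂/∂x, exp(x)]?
e^{x}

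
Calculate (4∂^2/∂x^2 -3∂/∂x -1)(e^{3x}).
26 e^{3 x}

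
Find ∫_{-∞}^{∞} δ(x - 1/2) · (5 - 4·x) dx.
3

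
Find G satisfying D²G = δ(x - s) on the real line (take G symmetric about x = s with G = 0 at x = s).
\frac{|x - s|}{2}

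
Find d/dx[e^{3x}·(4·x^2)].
4 x \left(3 x + 2\right) e^{3 x}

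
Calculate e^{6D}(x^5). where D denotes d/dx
x^{5} + 30 x^{4} + 360 x^{3} + 2160 x^{2} + 6480 x + 7776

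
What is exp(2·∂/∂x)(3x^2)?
3 x^{2} + 12 x + 12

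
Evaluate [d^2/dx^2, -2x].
-4\frac{d}{dx}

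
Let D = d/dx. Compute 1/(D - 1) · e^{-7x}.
- \frac{e^{- 7 x}}{8}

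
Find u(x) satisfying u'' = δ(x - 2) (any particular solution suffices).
\frac{|x - 2|}{2}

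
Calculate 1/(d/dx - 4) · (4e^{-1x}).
- \frac{4 e^{- x}}{5}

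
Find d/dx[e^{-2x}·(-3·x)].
3 \left(2 x - 1\right) e^{- 2 x}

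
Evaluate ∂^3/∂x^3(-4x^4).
- 96 x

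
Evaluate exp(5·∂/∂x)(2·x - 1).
2 x + 9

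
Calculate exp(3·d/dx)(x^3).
x^{3} + 9 x^{2} + 27 x + 27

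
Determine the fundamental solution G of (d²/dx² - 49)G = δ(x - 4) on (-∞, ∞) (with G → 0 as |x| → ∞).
-\frac{e^{-7|x - 4|}}{14}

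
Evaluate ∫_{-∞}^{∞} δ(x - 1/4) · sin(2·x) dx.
\sin{\left(\frac{1}{2} \right)}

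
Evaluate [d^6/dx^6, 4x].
24\frac{d^{5}}{dx^{5}}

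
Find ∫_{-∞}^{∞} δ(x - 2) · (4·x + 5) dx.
13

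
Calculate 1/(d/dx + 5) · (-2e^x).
- \frac{e^{x}}{3}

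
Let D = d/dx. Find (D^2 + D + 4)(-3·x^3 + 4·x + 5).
- 12 x^{3} - 9 x^{2} - 2 x + 24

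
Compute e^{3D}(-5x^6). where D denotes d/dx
- 5 x^{6} - 90 x^{5} - 675 x^{4} - 2700 x^{3} - 6075 x^{2} - 7290 x - 3645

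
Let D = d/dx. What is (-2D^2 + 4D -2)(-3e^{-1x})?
24 e^{- x}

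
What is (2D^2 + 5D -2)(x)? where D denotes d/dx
5 - 2 x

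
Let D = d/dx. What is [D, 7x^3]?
21 x^{2}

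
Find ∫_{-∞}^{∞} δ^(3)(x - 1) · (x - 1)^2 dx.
0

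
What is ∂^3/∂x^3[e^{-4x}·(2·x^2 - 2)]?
16 \left(- 8 x^{2} + 12 x + 5\right) e^{- 4 x}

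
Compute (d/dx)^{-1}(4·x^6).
\frac{4 x^{7}}{7}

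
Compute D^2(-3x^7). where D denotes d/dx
- 126 x^{5}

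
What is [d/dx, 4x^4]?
16 x^{3}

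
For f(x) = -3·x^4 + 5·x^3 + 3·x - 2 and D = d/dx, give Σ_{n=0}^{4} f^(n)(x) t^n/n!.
- 3 t^{4} - t^{3} \left(12 x - 5\right) - 3 t^{2} x \left(6 x - 5\right) + 3 t \left(- 4 x^{3} + 5 x^{2} + 1\right) - 3 x^{4} + 5 x^{3} + 3 x - 2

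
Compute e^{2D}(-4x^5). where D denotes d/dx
- 4 x^{5} - 40 x^{4} - 160 x^{3} - 320 x^{2} - 320 x - 128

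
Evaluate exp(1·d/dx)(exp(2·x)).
e^{2 x + 2}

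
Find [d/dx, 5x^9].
45 x^{8}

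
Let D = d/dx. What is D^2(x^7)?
42 x^{5}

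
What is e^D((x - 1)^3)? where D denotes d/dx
x^{3}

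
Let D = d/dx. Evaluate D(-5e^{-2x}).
10 e^{- 2 x}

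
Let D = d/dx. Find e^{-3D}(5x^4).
5 x^{4} - 60 x^{3} + 270 x^{2} - 540 x + 405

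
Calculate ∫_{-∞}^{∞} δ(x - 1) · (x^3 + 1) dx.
2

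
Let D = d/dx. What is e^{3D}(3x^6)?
3 x^{6} + 54 x^{5} + 405 x^{4} + 1620 x^{3} + 3645 x^{2} + 4374 x + 2187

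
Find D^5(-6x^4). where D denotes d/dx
0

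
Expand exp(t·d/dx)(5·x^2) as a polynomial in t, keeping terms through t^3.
5 t^{2} + 10 t x + 5 x^{2}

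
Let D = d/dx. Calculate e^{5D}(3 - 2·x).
- 2 x - 7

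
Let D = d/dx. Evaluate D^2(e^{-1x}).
e^{- x}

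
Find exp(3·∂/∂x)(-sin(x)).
- \sin{\left(x + 3 \right)}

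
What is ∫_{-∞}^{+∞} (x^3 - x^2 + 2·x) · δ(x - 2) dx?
8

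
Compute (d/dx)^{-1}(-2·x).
- x^{2}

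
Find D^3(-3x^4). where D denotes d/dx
- 72 x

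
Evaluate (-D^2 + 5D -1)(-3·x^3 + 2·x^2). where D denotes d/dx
3 x^{3} - 47 x^{2} + 38 x - 4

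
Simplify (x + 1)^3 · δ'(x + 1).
0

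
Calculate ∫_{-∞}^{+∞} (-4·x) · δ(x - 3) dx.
-12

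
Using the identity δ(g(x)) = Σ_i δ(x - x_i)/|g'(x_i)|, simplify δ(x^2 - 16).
\frac{\delta(x + 4) + \delta(x - 4)}{8}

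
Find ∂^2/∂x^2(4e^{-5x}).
100 e^{- 5 x}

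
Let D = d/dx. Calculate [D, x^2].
2 x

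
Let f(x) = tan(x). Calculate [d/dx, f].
\frac{1}{\cos^{2}{\left(x \right)}}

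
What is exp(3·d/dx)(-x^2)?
- x^{2} - 6 x - 9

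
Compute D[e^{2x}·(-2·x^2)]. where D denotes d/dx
4 x \left(- x - 1\right) e^{2 x}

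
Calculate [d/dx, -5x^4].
- 20 x^{3}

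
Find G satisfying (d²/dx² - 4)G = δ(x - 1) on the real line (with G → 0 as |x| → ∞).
-\frac{e^{-2|x - 1|}}{4}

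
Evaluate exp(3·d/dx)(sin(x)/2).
\frac{\sin{\left(x + 3 \right)}}{2}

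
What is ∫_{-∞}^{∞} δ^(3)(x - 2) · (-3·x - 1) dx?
0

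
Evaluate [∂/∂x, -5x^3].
- 15 x^{2}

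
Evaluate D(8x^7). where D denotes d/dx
56 x^{6}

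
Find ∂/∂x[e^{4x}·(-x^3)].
x^{2} \left(- 4 x - 3\right) e^{4 x}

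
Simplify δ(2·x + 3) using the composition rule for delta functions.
\frac{\delta(x + 3/2)}{2}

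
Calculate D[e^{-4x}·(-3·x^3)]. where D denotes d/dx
x^{2} \left(12 x - 9\right) e^{- 4 x}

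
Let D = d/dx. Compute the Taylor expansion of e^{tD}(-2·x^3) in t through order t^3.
- 2 t^{3} - 6 t^{2} x - 6 t x^{2} - 2 x^{3}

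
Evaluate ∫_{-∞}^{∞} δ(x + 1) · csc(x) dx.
- \csc{\left(1 \right)}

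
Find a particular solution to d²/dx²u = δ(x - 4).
\frac{|x - 4|}{2}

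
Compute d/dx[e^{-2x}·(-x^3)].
x^{2} \left(2 x - 3\right) e^{- 2 x}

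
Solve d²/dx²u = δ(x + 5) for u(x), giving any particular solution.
\frac{|x + 5|}{2}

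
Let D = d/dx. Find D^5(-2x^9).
- 30240 x^{4}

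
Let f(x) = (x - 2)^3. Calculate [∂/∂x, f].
3 \left(x - 2\right)^{2}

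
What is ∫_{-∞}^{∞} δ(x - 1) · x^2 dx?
1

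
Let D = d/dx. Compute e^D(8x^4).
8 x^{4} + 32 x^{3} + 48 x^{2} + 32 x + 8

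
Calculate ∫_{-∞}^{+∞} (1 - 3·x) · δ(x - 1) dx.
-2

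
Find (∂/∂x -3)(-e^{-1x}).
4 e^{- x}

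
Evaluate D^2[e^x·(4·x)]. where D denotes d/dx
4 \left(x + 2\right) e^{x}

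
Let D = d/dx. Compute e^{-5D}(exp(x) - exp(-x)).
- e^{5 - x} + e^{x - 5}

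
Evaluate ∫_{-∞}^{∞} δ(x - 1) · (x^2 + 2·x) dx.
3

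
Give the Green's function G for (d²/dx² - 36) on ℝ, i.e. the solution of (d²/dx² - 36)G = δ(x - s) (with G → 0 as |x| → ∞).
-\frac{e^{-6|x-s|}}{12}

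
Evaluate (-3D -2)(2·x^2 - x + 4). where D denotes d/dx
- 4 x^{2} - 10 x - 5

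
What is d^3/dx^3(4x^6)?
480 x^{3}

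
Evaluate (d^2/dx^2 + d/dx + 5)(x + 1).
5 x + 6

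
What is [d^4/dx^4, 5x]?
20\frac{d^{3}}{dx^{3}}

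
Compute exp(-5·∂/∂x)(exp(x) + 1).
e^{x - 5} + 1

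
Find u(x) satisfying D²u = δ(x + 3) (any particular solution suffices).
\frac{|x + 3|}{2}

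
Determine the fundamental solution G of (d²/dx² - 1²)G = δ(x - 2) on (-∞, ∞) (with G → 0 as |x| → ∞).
-\frac{e^{-|x - 2|}}{2}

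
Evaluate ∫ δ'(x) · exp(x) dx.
-1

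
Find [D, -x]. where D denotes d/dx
-1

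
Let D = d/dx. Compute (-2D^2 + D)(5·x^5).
25 x^{3} \left(x - 8\right)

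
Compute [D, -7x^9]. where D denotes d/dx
- 63 x^{8}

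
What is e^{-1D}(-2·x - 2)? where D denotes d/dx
- 2 x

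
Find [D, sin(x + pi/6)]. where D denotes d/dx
\cos{\left(x + \frac{\pi}{6} \right)}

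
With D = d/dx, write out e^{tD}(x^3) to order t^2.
x \left(3 t^{2} + 3 t x + x^{2}\right)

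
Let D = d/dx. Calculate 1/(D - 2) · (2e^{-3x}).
- \frac{2 e^{- 3 x}}{5}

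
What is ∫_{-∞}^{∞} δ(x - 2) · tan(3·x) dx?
\tan{\left(6 \right)}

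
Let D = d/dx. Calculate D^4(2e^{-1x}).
2 e^{- x}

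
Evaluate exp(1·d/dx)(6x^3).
6 x^{3} + 18 x^{2} + 18 x + 6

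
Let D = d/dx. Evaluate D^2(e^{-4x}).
16 e^{- 4 x}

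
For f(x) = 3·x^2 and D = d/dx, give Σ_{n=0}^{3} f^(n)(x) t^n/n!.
3 t^{2} + 6 t x + 3 x^{2}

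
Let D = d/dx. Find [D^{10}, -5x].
-50D^{9}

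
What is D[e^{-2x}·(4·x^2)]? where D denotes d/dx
8 x \left(1 - x\right) e^{- 2 x}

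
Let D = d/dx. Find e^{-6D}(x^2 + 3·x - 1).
x^{2} - 9 x + 17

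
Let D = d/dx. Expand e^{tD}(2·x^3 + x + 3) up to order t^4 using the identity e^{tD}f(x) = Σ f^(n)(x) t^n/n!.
2 t^{3} + 6 t^{2} x + t \left(6 x^{2} + 1\right) + 2 x^{3} + x + 3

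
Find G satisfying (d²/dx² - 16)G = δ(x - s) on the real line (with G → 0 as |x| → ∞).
-\frac{e^{-4|x-s|}}{8}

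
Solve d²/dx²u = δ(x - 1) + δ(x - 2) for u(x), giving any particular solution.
\frac{|x - 1|}{2} + \frac{|x - 2|}{2}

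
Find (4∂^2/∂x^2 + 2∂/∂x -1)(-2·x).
2 x - 4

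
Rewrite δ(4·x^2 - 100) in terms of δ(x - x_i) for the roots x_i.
\frac{\delta(x - 5) + \delta(x + 5)}{40}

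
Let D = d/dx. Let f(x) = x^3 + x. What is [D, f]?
3 x^{2} + 1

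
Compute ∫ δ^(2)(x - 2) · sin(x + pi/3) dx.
- \sin{\left(\frac{\pi}{3} + 2 \right)}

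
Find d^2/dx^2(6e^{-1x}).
6 e^{- x}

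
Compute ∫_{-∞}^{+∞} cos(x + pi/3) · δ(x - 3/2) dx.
\cos{\left(\frac{\pi}{3} + \frac{3}{2} \right)}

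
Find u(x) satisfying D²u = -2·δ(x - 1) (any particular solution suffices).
-|x - 1|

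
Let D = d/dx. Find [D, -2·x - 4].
-2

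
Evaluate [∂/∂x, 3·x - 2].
3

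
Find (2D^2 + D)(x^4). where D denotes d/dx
4 x^{2} \left(x + 6\right)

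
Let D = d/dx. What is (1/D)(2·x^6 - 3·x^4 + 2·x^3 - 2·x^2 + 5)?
\frac{2 x^{7}}{7} - \frac{3 x^{5}}{5} + \frac{x^{4}}{2} - \frac{2 x^{3}}{3} + 5 x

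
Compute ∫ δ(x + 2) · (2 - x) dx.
4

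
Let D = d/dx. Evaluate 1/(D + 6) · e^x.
\frac{e^{x}}{7}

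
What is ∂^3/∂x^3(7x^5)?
420 x^{2}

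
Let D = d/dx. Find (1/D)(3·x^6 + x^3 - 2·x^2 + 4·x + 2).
\frac{3 x^{7}}{7} + \frac{x^{4}}{4} - \frac{2 x^{3}}{3} + 2 x^{2} + 2 x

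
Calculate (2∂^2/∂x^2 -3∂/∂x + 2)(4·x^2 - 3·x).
8 x^{2} - 30 x + 25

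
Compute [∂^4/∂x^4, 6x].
24\frac{d^{3}}{dx^{3}}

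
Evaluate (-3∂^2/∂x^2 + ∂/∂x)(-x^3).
3 x \left(6 - x\right)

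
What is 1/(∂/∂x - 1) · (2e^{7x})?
\frac{e^{7 x}}{3}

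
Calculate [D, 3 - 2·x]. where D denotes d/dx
-2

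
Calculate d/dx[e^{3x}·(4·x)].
\left(12 x + 4\right) e^{3 x}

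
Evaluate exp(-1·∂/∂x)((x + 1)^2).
x^{2}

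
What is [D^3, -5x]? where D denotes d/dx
-15D^{2}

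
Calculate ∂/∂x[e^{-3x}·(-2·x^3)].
6 x^{2} \left(x - 1\right) e^{- 3 x}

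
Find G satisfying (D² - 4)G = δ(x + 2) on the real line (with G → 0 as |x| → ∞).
-\frac{e^{-2|x + 2|}}{4}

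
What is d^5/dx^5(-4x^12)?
- 380160 x^{7}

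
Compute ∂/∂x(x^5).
5 x^{4}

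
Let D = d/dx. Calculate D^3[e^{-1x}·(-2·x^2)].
2 \left(x^{2} - 6 x + 6\right) e^{- x}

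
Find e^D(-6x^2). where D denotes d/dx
- 6 x^{2} - 12 x - 6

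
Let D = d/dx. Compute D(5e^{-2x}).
- 10 e^{- 2 x}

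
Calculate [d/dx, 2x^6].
12 x^{5}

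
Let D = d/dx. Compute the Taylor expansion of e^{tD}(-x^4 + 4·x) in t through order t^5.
- t^{4} - 4 t^{3} x - 6 t^{2} x^{2} - 4 t \left(x^{3} - 1\right) - x^{4} + 4 x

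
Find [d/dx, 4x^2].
8 x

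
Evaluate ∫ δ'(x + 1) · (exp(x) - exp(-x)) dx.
- 2 \cosh{\left(1 \right)}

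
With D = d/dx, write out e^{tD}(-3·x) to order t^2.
- 3 t - 3 x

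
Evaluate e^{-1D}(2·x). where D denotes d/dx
2 x - 2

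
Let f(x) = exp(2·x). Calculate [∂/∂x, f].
2 e^{2 x}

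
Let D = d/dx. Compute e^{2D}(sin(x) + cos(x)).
\sqrt{2} \sin{\left(x + \frac{\pi}{4} + 2 \right)}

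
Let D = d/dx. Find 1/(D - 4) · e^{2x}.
- \frac{e^{2 x}}{2}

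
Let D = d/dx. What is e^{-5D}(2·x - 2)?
2 x - 12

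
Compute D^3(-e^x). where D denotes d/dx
- e^{x}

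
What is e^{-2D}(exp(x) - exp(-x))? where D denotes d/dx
- e^{2 - x} + e^{x - 2}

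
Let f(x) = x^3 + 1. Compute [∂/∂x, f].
3 x^{2}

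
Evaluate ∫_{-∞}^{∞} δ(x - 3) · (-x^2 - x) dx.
-12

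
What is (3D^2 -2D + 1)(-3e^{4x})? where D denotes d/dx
- 123 e^{4 x}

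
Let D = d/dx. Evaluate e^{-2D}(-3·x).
6 - 3 x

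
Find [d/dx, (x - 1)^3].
3 \left(x - 1\right)^{2}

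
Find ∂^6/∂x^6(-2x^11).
- 665280 x^{5}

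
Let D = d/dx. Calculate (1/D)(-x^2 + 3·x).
- \frac{x^{3}}{3} + \frac{3 x^{2}}{2}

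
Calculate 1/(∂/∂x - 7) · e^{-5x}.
- \frac{e^{- 5 x}}{12}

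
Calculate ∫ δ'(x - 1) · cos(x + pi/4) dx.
\sin{\left(\frac{\pi}{4} + 1 \right)}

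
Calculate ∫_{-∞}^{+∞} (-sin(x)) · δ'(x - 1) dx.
\cos{\left(1 \right)}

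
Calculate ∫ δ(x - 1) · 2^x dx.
2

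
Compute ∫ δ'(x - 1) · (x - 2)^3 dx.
-3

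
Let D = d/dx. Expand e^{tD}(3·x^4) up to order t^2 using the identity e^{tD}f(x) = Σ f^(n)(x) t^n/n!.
3 x^{2} \left(6 t^{2} + 4 t x + x^{2}\right)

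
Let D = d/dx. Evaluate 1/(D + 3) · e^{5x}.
\frac{e^{5 x}}{8}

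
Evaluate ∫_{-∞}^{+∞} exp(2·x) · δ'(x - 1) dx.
- 2 e^{2}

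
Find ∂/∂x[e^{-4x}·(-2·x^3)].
x^{2} \left(8 x - 6\right) e^{- 4 x}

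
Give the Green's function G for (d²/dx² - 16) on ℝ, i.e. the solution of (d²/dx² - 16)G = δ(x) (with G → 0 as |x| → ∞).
-\frac{e^{-4|x|}}{8}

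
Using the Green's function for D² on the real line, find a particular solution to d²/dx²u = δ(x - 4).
\frac{|x - 4|}{2}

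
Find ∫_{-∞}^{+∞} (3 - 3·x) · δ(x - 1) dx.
0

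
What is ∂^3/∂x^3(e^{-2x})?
- 8 e^{- 2 x}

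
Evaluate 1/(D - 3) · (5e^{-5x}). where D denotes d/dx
- \frac{5 e^{- 5 x}}{8}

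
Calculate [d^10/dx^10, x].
10\frac{d^{9}}{dx^{9}}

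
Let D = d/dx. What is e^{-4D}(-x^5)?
- x^{5} + 20 x^{4} - 160 x^{3} + 640 x^{2} - 1280 x + 1024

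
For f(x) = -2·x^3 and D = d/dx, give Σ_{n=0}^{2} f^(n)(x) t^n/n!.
2 x \left(- 3 t^{2} - 3 t x - x^{2}\right)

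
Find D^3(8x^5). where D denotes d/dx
480 x^{2}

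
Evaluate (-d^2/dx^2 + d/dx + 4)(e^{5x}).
- 16 e^{5 x}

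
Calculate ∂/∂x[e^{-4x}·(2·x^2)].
4 x \left(1 - 2 x\right) e^{- 4 x}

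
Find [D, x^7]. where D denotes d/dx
7 x^{6}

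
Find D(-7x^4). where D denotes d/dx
- 28 x^{3}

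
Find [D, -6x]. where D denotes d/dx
-6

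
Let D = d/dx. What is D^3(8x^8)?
2688 x^{5}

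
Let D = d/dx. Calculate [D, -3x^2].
- 6 x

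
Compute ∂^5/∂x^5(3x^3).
0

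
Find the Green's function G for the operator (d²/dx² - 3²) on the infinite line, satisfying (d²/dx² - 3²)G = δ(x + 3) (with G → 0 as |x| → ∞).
-\frac{e^{-3|x + 3|}}{6}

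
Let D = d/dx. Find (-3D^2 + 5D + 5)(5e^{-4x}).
- 315 e^{- 4 x}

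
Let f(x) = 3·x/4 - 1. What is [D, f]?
\frac{3}{4}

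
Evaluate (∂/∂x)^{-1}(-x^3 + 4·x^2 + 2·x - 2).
- \frac{x^{4}}{4} + \frac{4 x^{3}}{3} + x^{2} - 2 x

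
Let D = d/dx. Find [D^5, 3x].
15D^{4}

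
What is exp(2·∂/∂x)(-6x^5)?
- 6 x^{5} - 60 x^{4} - 240 x^{3} - 480 x^{2} - 480 x - 192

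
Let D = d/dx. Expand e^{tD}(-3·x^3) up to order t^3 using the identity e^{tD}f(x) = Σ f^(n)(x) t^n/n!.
- 3 t^{3} - 9 t^{2} x - 9 t x^{2} - 3 x^{3}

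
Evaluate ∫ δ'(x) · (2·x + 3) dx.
-2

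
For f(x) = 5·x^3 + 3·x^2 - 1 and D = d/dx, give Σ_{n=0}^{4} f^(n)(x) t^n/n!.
5 t^{3} + t^{2} \left(15 x + 3\right) + 3 t x \left(5 x + 2\right) + 5 x^{3} + 3 x^{2} - 1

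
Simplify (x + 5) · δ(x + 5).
0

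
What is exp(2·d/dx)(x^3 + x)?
x^{3} + 6 x^{2} + 13 x + 10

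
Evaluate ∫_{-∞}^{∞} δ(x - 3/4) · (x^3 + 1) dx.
\frac{91}{64}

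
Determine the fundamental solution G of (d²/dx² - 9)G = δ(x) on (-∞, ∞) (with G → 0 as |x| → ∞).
-\frac{e^{-3|x|}}{6}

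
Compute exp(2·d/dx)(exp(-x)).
e^{- x - 2}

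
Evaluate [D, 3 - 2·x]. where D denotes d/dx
-2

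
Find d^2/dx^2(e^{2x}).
4 e^{2 x}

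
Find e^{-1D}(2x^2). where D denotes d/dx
2 x^{2} - 4 x + 2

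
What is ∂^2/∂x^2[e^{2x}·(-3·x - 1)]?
\left(- 12 x - 16\right) e^{2 x}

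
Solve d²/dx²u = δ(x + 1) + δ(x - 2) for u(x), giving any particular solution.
\frac{|x + 1|}{2} + \frac{|x - 2|}{2}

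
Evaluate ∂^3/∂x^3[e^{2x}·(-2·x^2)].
\left(- 16 x^{2} - 48 x - 24\right) e^{2 x}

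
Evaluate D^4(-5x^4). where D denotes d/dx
-120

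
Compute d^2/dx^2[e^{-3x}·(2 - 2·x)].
6 \left(5 - 3 x\right) e^{- 3 x}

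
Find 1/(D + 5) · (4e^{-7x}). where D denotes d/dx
- 2 e^{- 7 x}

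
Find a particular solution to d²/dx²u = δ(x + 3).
\frac{|x + 3|}{2}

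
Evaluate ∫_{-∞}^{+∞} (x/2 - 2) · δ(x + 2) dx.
-3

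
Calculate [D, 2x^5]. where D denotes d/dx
10 x^{4}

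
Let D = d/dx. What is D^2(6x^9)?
432 x^{7}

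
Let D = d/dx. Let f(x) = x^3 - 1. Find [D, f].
3 x^{2}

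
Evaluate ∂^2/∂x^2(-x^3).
- 6 x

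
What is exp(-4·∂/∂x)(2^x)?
2^{x - 4}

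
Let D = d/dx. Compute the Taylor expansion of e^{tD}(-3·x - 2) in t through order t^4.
- 3 t - 3 x - 2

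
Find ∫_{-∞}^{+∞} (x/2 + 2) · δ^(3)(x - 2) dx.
0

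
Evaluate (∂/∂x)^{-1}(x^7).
\frac{x^{8}}{8}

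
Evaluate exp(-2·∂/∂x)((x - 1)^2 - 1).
x^{2} - 6 x + 8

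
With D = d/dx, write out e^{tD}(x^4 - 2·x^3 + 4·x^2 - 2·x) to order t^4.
t^{4} + t^{3} \left(4 x - 2\right) + t^{2} \left(6 x^{2} - 6 x + 4\right) + 2 t \left(2 x^{3} - 3 x^{2} + 4 x - 1\right) + x^{4} - 2 x^{3} + 4 x^{2} - 2 x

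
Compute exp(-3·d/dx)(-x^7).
- x^{7} + 21 x^{6} - 189 x^{5} + 945 x^{4} - 2835 x^{3} + 5103 x^{2} - 5103 x + 2187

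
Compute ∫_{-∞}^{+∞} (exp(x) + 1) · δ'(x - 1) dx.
- e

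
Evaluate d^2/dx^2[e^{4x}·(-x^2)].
\left(- 16 x^{2} - 16 x - 2\right) e^{4 x}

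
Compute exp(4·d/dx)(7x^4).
7 x^{4} + 112 x^{3} + 672 x^{2} + 1792 x + 1792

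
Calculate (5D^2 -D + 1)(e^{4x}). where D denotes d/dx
77 e^{4 x}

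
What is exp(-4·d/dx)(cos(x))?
\cos{\left(x - 4 \right)}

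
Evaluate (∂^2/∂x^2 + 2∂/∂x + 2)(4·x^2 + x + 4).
8 x^{2} + 18 x + 18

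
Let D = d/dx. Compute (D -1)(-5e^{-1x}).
10 e^{- x}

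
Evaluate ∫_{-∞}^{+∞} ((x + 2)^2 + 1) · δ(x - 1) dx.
10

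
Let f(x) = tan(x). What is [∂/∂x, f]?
\frac{1}{\cos^{2}{\left(x \right)}}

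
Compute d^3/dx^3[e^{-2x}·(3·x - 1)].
4 \left(11 - 6 x\right) e^{- 2 x}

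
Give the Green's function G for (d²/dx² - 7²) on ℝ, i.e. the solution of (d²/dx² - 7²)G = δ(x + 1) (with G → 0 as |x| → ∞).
-\frac{e^{-7|x + 1|}}{14}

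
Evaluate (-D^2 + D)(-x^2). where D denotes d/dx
2 - 2 x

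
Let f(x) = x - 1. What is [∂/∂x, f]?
1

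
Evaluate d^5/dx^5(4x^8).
26880 x^{3}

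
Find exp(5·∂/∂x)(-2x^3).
- 2 x^{3} - 30 x^{2} - 150 x - 250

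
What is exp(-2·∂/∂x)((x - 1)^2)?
x^{2} - 6 x + 9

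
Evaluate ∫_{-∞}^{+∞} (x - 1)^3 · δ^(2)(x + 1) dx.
-12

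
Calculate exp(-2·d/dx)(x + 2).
x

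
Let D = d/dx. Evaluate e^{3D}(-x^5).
- x^{5} - 15 x^{4} - 90 x^{3} - 270 x^{2} - 405 x - 243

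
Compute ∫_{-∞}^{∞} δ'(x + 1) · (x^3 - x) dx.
-2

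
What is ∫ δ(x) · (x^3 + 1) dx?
1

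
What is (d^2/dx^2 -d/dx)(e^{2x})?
2 e^{2 x}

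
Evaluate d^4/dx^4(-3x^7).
- 2520 x^{3}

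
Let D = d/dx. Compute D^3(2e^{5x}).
250 e^{5 x}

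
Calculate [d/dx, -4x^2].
- 8 x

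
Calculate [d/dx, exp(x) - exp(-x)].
2 \cosh{\left(x \right)}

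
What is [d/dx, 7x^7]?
49 x^{6}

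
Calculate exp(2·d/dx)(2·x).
2 x + 4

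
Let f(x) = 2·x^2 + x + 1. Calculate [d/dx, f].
4 x + 1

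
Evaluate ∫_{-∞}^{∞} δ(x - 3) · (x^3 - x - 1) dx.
23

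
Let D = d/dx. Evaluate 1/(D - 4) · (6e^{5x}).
6 e^{5 x}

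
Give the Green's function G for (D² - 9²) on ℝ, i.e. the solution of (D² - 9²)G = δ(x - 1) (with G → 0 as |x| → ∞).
-\frac{e^{-9|x - 1|}}{18}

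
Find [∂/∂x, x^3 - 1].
3 x^{2}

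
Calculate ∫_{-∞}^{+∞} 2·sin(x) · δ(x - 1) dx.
2 \sin{\left(1 \right)}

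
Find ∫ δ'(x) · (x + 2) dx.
-1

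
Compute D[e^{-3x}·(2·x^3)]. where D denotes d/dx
6 x^{2} \left(1 - x\right) e^{- 3 x}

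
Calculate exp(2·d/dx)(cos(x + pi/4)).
\cos{\left(x + \frac{\pi}{4} + 2 \right)}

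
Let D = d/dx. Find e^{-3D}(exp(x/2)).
e^{\frac{x}{2} - \frac{3}{2}}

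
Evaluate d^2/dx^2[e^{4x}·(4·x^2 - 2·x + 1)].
\left(64 x^{2} + 32 x + 8\right) e^{4 x}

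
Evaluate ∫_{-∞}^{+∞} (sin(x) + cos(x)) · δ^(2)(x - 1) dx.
- \sin{\left(1 \right)} - \cos{\left(1 \right)}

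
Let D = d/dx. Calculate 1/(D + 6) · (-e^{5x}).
- \frac{e^{5 x}}{11}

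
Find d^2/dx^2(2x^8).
112 x^{6}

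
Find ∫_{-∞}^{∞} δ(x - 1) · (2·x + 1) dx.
3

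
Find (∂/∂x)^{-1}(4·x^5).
\frac{2 x^{6}}{3}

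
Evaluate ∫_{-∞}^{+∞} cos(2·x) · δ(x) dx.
1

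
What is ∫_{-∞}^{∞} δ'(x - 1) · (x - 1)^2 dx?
0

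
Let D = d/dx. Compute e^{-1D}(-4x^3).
- 4 x^{3} + 12 x^{2} - 12 x + 4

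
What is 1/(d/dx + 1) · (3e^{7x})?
\frac{3 e^{7 x}}{8}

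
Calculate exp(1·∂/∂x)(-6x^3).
- 6 x^{3} - 18 x^{2} - 18 x - 6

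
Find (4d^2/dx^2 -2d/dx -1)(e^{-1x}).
5 e^{- x}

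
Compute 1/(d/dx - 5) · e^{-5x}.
- \frac{e^{- 5 x}}{10}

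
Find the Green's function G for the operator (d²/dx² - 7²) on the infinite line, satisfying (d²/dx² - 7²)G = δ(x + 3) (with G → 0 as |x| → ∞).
-\frac{e^{-7|x + 3|}}{14}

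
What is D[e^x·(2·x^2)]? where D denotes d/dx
2 x \left(x + 2\right) e^{x}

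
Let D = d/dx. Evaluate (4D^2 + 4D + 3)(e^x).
11 e^{x}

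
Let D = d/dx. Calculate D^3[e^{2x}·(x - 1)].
\left(8 x + 4\right) e^{2 x}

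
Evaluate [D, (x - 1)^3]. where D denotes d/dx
3 \left(x - 1\right)^{2}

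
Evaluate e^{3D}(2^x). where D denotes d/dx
2^{x + 3}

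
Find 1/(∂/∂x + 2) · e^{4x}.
\frac{e^{4 x}}{6}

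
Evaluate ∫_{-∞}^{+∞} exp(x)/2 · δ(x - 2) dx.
\frac{e^{2}}{2}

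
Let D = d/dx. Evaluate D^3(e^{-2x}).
- 8 e^{- 2 x}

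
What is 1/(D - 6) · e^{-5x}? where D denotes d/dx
- \frac{e^{- 5 x}}{11}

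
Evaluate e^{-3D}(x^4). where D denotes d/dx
x^{4} - 12 x^{3} + 54 x^{2} - 108 x + 81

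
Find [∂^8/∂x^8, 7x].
56\frac{d^{7}}{dx^{7}}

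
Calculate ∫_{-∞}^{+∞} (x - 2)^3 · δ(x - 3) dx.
1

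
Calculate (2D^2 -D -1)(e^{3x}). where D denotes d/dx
14 e^{3 x}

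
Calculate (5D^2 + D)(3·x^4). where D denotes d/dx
12 x^{2} \left(x + 15\right)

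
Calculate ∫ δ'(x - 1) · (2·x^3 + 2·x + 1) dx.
-8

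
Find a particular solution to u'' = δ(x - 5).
\frac{|x - 5|}{2}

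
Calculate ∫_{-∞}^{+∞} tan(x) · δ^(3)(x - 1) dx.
- 6 \tan^{4}{\left(1 \right)} - 8 \tan^{2}{\left(1 \right)} - 2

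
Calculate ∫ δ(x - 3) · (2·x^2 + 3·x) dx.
27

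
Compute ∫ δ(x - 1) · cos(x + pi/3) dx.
\cos{\left(1 + \frac{\pi}{3} \right)}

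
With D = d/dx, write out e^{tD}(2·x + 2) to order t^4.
2 t + 2 x + 2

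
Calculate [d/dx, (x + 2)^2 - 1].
2 x + 4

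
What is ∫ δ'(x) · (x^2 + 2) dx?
0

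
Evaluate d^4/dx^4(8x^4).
192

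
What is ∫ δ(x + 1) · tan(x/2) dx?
- \tan{\left(\frac{1}{2} \right)}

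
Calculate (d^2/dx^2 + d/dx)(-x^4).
4 x^{2} \left(- x - 3\right)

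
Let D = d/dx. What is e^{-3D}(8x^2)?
8 x^{2} - 48 x + 72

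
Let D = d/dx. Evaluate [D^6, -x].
-6D^{5}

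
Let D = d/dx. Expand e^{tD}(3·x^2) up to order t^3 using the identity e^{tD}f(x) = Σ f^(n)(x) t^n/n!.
3 t^{2} + 6 t x + 3 x^{2}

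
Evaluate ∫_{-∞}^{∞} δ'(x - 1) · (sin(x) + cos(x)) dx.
- \cos{\left(1 \right)} + \sin{\left(1 \right)}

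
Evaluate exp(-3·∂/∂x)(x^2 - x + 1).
x^{2} - 7 x + 13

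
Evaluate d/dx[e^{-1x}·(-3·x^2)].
3 x \left(x - 2\right) e^{- x}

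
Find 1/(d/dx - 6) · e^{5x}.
- e^{5 x}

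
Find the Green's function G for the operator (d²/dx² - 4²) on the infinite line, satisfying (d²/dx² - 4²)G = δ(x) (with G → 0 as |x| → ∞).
-\frac{e^{-4|x|}}{8}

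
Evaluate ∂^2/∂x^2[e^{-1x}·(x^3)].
x \left(x^{2} - 6 x + 6\right) e^{- x}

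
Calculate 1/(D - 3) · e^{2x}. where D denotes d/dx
- e^{2 x}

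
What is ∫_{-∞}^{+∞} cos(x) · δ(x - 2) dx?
\cos{\left(2 \right)}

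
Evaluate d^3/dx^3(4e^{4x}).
256 e^{4 x}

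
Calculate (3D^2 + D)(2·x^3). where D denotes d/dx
6 x \left(x + 6\right)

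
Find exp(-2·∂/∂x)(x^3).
x^{3} - 6 x^{2} + 12 x - 8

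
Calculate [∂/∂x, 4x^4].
16 x^{3}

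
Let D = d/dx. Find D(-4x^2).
- 8 x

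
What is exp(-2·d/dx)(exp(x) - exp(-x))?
- e^{2 - x} + e^{x - 2}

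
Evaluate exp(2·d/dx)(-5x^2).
- 5 x^{2} - 20 x - 20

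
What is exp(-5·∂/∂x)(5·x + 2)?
5 x - 23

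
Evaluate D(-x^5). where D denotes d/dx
- 5 x^{4}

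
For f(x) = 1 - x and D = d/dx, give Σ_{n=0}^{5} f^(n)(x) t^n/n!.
- t - x + 1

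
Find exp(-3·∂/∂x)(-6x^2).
- 6 x^{2} + 36 x - 54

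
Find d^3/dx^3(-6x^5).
- 360 x^{2}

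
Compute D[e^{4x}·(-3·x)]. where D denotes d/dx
\left(- 12 x - 3\right) e^{4 x}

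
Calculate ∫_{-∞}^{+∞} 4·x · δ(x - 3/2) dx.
6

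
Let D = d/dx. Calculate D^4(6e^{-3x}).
486 e^{- 3 x}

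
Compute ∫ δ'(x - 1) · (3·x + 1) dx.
-3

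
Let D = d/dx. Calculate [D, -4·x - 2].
-4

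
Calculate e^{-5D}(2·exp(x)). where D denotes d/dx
2 e^{x - 5}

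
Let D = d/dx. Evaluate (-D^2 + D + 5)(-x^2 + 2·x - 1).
- 5 x^{2} + 8 x - 1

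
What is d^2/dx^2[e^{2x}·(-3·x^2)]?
\left(- 12 x^{2} - 24 x - 6\right) e^{2 x}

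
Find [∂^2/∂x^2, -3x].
-6\frac{d}{dx}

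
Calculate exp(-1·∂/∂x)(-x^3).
- x^{3} + 3 x^{2} - 3 x + 1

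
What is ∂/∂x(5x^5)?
25 x^{4}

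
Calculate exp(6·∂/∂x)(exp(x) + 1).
e^{x + 6} + 1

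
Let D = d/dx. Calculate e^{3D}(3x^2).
3 x^{2} + 18 x + 27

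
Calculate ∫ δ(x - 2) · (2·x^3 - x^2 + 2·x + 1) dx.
17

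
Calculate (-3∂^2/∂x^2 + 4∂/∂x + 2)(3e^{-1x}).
- 15 e^{- x}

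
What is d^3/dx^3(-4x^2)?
0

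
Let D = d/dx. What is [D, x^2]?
2 x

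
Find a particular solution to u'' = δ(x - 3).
\frac{|x - 3|}{2}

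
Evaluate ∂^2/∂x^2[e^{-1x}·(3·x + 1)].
\left(3 x - 5\right) e^{- x}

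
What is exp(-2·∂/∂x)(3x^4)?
3 x^{4} - 24 x^{3} + 72 x^{2} - 96 x + 48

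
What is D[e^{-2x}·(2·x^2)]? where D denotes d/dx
4 x \left(1 - x\right) e^{- 2 x}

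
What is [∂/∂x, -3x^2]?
- 6 x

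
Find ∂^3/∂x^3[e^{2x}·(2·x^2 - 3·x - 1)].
\left(16 x^{2} + 24 x - 20\right) e^{2 x}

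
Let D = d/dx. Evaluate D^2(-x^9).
- 72 x^{7}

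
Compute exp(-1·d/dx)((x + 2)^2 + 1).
x^{2} + 2 x + 2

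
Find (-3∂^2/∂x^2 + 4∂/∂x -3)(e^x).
- 2 e^{x}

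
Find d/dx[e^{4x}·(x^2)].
2 x \left(2 x + 1\right) e^{4 x}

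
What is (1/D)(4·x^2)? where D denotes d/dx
\frac{4 x^{3}}{3}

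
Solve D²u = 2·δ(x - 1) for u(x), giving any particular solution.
|x - 1|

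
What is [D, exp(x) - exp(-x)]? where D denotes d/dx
2 \cosh{\left(x \right)}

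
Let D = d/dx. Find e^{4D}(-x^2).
- x^{2} - 8 x - 16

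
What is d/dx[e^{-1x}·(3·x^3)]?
3 x^{2} \left(3 - x\right) e^{- x}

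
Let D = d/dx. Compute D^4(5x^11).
39600 x^{7}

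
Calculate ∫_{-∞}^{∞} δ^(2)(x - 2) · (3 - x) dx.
0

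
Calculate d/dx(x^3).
3 x^{2}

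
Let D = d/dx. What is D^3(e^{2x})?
8 e^{2 x}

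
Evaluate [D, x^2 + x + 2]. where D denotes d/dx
2 x + 1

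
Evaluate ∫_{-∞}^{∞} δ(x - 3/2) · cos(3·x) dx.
\cos{\left(\frac{9}{2} \right)}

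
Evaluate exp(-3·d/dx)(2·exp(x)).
2 e^{x - 3}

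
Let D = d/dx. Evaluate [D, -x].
-1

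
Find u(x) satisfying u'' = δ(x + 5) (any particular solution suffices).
\frac{|x + 5|}{2}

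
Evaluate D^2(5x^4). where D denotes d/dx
60 x^{2}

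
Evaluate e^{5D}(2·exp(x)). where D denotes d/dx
2 e^{x + 5}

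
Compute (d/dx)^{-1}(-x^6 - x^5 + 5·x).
- \frac{x^{7}}{7} - \frac{x^{6}}{6} + \frac{5 x^{2}}{2}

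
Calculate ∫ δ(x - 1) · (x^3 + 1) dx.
2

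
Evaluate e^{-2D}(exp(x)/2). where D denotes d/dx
\frac{e^{x - 2}}{2}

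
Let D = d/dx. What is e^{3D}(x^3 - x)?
x^{3} + 9 x^{2} + 26 x + 24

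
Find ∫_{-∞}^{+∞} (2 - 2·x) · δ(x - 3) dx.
-4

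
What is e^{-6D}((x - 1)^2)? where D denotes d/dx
x^{2} - 14 x + 49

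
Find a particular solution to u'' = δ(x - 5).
\frac{|x - 5|}{2}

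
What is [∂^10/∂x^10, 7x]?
70\frac{d^{9}}{dx^{9}}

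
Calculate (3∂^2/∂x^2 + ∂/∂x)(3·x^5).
15 x^{3} \left(x + 12\right)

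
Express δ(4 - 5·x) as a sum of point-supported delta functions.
\frac{\delta(x - 4/5)}{5}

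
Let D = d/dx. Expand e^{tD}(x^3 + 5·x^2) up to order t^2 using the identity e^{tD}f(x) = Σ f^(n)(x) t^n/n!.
t^{2} \left(3 x + 5\right) + t x \left(3 x + 10\right) + x^{3} + 5 x^{2}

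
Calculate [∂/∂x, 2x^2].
4 x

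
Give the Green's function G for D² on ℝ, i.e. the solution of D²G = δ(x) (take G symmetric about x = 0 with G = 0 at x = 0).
\frac{|x|}{2}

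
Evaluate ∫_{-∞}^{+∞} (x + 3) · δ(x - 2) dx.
5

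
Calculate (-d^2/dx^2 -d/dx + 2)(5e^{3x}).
- 50 e^{3 x}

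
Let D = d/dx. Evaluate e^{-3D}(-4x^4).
- 4 x^{4} + 48 x^{3} - 216 x^{2} + 432 x - 324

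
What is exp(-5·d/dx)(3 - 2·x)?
13 - 2 x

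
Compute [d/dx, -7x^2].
- 14 x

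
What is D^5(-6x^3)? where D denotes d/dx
0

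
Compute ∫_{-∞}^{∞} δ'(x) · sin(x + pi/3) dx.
- \frac{1}{2}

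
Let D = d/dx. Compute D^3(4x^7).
840 x^{4}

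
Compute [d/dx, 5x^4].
20 x^{3}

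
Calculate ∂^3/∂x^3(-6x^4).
- 144 x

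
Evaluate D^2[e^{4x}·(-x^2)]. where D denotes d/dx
\left(- 16 x^{2} - 16 x - 2\right) e^{4 x}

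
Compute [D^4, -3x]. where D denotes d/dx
-12D^{3}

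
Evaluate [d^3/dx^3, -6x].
-18\frac{d^{2}}{dx^{2}}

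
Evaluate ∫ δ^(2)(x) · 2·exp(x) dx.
2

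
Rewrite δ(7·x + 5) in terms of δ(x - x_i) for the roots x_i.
\frac{\delta(x + 5/7)}{7}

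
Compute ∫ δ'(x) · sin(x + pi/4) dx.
- \frac{\sqrt{2}}{2}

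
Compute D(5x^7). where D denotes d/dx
35 x^{6}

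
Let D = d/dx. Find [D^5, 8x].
40D^{4}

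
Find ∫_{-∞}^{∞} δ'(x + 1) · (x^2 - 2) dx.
2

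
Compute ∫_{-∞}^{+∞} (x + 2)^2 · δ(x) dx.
4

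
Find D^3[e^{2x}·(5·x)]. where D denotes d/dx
\left(40 x + 60\right) e^{2 x}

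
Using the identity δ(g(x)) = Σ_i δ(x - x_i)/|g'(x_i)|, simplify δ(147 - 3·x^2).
\frac{\delta(x - 7) + \delta(x + 7)}{42}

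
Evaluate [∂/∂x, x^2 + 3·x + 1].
2 x + 3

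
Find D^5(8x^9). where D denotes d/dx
120960 x^{4}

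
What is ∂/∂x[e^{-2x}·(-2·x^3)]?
x^{2} \left(4 x - 6\right) e^{- 2 x}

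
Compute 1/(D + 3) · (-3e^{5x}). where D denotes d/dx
- \frac{3 e^{5 x}}{8}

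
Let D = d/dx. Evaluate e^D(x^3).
x^{3} + 3 x^{2} + 3 x + 1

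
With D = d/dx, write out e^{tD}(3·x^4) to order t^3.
3 x \left(4 t^{3} + 6 t^{2} x + 4 t x^{2} + x^{3}\right)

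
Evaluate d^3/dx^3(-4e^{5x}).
- 500 e^{5 x}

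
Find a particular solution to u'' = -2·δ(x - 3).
-|x - 3|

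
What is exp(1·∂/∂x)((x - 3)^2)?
x^{2} - 4 x + 4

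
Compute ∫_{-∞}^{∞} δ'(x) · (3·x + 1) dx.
-3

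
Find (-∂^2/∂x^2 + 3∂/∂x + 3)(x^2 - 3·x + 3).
3 x^{2} - 3 x - 2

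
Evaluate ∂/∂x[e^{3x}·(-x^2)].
x \left(- 3 x - 2\right) e^{3 x}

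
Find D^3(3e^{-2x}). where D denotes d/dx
- 24 e^{- 2 x}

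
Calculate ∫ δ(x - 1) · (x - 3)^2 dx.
4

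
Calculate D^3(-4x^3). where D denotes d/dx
-24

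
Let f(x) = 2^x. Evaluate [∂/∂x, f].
2^{x} \log{\left(2 \right)}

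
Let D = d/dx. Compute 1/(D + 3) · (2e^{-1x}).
e^{- x}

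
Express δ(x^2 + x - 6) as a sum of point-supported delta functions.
\frac{\delta(x - 2) + \delta(x + 3)}{5}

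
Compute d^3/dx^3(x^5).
60 x^{2}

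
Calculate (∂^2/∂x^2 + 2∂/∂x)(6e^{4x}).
144 e^{4 x}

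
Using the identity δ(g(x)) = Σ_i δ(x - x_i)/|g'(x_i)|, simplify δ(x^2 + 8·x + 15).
\frac{\delta(x + 5) + \delta(x + 3)}{2}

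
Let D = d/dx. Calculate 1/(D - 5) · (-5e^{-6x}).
\frac{5 e^{- 6 x}}{11}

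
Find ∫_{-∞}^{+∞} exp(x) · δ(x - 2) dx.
e^{2}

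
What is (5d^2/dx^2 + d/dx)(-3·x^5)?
15 x^{3} \left(- x - 20\right)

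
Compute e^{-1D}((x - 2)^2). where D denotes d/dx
x^{2} - 6 x + 9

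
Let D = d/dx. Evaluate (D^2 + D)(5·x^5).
25 x^{3} \left(x + 4\right)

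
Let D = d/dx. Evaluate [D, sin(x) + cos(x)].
- \sin{\left(x \right)} + \cos{\left(x \right)}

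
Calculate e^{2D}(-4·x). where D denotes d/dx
- 4 x - 8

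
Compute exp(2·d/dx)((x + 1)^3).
x^{3} + 9 x^{2} + 27 x + 27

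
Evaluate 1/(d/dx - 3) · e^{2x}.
- e^{2 x}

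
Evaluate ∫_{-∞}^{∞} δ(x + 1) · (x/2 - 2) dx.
- \frac{5}{2}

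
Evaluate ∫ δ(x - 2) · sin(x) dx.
\sin{\left(2 \right)}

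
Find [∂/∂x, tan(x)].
\frac{1}{\cos^{2}{\left(x \right)}}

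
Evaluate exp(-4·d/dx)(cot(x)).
\cot{\left(x - 4 \right)}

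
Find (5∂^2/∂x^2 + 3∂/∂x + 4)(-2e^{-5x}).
- 228 e^{- 5 x}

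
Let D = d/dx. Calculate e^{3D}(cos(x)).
\cos{\left(x + 3 \right)}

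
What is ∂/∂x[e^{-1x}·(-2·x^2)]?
2 x \left(x - 2\right) e^{- x}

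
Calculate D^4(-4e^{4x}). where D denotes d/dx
- 1024 e^{4 x}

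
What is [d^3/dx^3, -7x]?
-21\frac{d^{2}}{dx^{2}}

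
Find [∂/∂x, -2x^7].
- 14 x^{6}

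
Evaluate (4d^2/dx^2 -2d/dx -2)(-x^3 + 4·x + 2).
2 x^{3} + 6 x^{2} - 32 x - 12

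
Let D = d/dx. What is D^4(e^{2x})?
16 e^{2 x}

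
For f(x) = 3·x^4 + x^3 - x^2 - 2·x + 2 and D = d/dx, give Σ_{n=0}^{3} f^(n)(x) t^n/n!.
t^{3} \left(12 x + 1\right) + t^{2} \left(18 x^{2} + 3 x - 1\right) + t \left(12 x^{3} + 3 x^{2} - 2 x - 2\right) + 3 x^{4} + x^{3} - x^{2} - 2 x + 2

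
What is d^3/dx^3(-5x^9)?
- 2520 x^{6}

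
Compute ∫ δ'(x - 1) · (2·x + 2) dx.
-2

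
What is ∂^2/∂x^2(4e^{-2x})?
16 e^{- 2 x}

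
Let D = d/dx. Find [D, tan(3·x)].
\frac{3}{\cos^{2}{\left(3 x \right)}}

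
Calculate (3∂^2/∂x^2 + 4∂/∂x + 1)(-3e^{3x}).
- 120 e^{3 x}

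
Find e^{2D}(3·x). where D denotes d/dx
3 x + 6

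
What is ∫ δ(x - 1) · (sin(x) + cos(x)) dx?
\cos{\left(1 \right)} + \sin{\left(1 \right)}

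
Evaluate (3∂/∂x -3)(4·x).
12 - 12 x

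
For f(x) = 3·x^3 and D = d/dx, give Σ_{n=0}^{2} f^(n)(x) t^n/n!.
3 x \left(3 t^{2} + 3 t x + x^{2}\right)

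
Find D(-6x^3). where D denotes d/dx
- 18 x^{2}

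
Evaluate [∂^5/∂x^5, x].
5\frac{d^{4}}{dx^{4}}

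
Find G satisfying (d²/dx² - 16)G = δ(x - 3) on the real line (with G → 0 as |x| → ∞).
-\frac{e^{-4|x - 3|}}{8}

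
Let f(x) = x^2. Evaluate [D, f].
2 x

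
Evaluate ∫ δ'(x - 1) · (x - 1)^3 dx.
0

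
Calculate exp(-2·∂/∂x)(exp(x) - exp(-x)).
- e^{2 - x} + e^{x - 2}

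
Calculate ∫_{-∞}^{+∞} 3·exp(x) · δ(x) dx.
3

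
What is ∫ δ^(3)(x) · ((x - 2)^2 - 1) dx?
0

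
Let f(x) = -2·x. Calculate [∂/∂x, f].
-2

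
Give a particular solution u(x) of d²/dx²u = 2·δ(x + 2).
|x + 2|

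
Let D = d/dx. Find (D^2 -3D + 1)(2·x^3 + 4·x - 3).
2 x^{3} - 18 x^{2} + 16 x - 15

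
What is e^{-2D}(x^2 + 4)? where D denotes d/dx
x^{2} - 4 x + 8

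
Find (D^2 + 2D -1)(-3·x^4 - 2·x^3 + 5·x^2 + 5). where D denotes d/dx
3 x^{4} - 22 x^{3} - 53 x^{2} + 8 x + 5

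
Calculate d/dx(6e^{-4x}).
- 24 e^{- 4 x}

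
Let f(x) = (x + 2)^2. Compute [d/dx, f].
2 x + 4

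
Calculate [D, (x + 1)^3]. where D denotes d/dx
3 \left(x + 1\right)^{2}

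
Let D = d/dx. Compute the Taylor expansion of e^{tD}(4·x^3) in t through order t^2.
4 x \left(3 t^{2} + 3 t x + x^{2}\right)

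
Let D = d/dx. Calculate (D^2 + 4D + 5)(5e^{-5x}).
50 e^{- 5 x}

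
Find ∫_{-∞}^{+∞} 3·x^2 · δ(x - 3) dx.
27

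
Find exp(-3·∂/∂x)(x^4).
x^{4} - 12 x^{3} + 54 x^{2} - 108 x + 81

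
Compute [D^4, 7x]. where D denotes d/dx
28D^{3}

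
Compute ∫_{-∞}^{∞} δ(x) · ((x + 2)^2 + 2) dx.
6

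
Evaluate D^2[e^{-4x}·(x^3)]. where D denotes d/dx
2 x \left(8 x^{2} - 12 x + 3\right) e^{- 4 x}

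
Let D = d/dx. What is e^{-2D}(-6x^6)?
- 6 x^{6} + 72 x^{5} - 360 x^{4} + 960 x^{3} - 1440 x^{2} + 1152 x - 384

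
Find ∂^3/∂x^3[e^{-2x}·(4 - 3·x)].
4 \left(6 x - 17\right) e^{- 2 x}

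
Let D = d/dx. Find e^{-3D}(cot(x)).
\cot{\left(x - 3 \right)}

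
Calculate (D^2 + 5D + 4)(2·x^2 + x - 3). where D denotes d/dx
8 x^{2} + 24 x - 3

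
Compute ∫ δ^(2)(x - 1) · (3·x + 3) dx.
0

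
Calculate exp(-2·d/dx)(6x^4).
6 x^{4} - 48 x^{3} + 144 x^{2} - 192 x + 96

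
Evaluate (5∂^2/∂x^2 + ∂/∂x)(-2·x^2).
- 4 x - 20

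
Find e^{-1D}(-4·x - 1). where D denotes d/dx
3 - 4 x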